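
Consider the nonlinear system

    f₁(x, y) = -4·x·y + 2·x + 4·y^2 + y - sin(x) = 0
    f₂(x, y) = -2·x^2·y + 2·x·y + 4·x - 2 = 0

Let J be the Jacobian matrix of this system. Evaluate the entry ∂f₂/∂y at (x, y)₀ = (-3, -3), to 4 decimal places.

-24.0000

∂f₂/∂y = -2·x^2 + 2·x.
At (-3, -3) this is -24.0000.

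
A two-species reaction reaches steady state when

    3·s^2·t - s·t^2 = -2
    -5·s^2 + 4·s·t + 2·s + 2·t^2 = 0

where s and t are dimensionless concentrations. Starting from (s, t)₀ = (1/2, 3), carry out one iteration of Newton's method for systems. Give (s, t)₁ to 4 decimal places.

At (1/2, 3): F = (-0.2500, 23.7500).
Jacobian J = [[6·s·t - t^2, 3·s^2 - 2·s·t], [-10·s + 4·t + 2, 4·s + 4·t]].
At the point, J = [[0.0000, -2.2500], [9.0000, 14.0000]] (det J = 20.2500).
Solving J·Δ = −F gives Δ = (-2.4660, -0.1111).
Then the next iterate is (s, t)₁ = (-1.9660, 2.8889).

(-1.9660, 2.8889)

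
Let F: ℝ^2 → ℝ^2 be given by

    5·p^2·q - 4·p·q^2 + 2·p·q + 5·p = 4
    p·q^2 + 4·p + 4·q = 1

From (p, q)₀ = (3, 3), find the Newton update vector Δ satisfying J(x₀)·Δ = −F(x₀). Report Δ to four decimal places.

At (3, 3): F = (56.0000, 50.0000).
Jacobian J = [[10·p·q - 4·q^2 + 2·q + 5, 5·p^2 - 8·p·q + 2·p], [q^2 + 4, 2·p·q + 4]].
At the point, J = [[65.0000, -21.0000], [13.0000, 22.0000]] (det J = 1703.0000).
Solving J·Δ = −F gives Δ = (-1.3400, -1.4809).

(-1.3400, -1.4809)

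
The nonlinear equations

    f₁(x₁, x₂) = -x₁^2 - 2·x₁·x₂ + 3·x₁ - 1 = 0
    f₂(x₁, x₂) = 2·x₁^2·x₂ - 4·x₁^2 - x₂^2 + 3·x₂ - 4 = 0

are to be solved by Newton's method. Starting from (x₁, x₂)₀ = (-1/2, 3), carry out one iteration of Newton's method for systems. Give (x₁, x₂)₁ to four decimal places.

(-0.9107, 1.9286)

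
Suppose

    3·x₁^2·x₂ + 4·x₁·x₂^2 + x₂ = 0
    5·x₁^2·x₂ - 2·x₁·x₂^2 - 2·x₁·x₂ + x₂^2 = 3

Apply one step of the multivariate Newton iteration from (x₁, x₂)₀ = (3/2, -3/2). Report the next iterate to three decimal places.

At (3/2, -3/2): F = (1.875, -19.875).
Jacobian J = [[6·x₁·x₂ + 4·x₂^2, 3·x₁^2 + 8·x₁·x₂ + 1], [10·x₁·x₂ - 2·x₂^2 - 2·x₂, 5·x₁^2 - 4·x₁·x₂ - 2·x₁ + 2·x₂]].
At the point, J = [[-4.500, -10.250], [-24.000, 14.250]] (det J = -310.125).
Solving J·Δ = −F gives Δ = (-0.571, 0.433).
Then the next iterate is (x₁, x₂)₁ = (0.929, -1.067).

(0.929, -1.067)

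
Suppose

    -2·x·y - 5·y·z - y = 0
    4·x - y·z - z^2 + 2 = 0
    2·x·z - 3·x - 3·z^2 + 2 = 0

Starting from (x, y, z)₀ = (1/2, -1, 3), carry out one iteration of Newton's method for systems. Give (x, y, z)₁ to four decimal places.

(-0.7003, -0.6101, 1.4058)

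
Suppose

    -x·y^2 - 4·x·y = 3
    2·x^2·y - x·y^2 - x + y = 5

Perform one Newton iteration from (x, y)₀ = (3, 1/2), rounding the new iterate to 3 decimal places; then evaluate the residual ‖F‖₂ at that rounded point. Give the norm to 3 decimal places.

95.523

At (3, 1/2): F = (-9.750, 0.750).
Jacobian J = [[-y^2 - 4·y, -2·x·y - 4·x], [4·x·y - y^2 - 1, 2·x^2 - 2·x·y + 1]].
At the point, J = [[-2.250, -15.000], [4.750, 16.000]] (det J = 35.250).
Solving J·Δ = −F gives Δ = (4.106, -1.266).
Then the next iterate is (x, y)₁ = (7.106, -0.766).
Re-evaluating at (7.106, -0.766): F = (14.60330, -94.40019), so ‖F‖₂ = 95.523.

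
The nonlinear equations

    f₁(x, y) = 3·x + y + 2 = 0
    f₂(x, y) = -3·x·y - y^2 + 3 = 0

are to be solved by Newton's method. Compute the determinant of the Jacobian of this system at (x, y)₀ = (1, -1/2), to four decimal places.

-7.5000

J = [[3, 1], [-3·y, -3·x - 2·y]].
At the point, J = [[3.0000, 1.0000], [1.5000, -2.0000]].
det J = -7.5000.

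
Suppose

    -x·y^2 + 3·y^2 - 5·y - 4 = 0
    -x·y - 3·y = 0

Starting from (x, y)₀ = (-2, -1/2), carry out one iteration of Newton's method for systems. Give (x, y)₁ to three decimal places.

At (-2, -1/2): F = (-0.250, 0.500).
Jacobian J = [[-y^2, -2·x·y + 6·y - 5], [-y, -x - 3]].
At the point, J = [[-0.250, -10.000], [0.500, -1.000]] (det J = 5.250).
Solving J·Δ = −F gives Δ = (-1.000, 0.000).
Then the next iterate is (x, y)₁ = (-3.000, -0.500).

(-3.000, -0.500)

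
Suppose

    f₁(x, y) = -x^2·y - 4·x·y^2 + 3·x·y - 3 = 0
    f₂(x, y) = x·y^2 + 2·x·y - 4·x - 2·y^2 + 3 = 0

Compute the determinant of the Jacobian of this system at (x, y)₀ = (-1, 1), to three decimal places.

-4.000

J = [[-2·x·y - 4·y^2 + 3·y, -x^2 - 8·x·y + 3·x], [y^2 + 2·y - 4, 2·x·y + 2·x - 4·y]].
At the point, J = [[1.000, 4.000], [-1.000, -8.000]].
det J = -4.000.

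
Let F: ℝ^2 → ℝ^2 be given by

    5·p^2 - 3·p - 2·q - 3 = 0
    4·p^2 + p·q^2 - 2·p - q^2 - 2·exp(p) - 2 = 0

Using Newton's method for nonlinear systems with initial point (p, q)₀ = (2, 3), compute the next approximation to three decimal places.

(1.675, 2.741)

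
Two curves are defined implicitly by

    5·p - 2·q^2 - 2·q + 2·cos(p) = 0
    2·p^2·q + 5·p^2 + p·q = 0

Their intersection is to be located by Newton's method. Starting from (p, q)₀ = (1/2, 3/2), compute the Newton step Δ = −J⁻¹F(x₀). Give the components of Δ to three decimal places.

(-0.234, -0.524)

At (1/2, 3/2): F = (-3.24483, 2.750).
Jacobian J = [[-2·sin(p) + 5, -4·q - 2], [4·p·q + 10·p + q, 2·p^2 + p]].
At the point, J = [[4.04115, -8.000], [9.500, 1.000]] (det J = 80.04115).
Solving J·Δ = −F gives Δ = (-0.234, -0.524).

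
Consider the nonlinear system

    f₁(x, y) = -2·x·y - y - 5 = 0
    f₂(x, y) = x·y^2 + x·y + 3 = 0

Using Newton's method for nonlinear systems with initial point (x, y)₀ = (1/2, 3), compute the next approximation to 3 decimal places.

(7.333, -23.000)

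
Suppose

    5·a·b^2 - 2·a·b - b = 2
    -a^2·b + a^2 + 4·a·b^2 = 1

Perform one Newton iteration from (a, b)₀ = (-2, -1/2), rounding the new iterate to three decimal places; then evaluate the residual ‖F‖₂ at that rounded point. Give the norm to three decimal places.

2.474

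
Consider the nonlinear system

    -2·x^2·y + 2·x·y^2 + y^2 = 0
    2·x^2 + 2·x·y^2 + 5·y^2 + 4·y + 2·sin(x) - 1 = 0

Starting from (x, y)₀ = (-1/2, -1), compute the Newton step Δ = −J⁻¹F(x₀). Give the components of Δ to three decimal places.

At (-1/2, -1): F = (0.500, -1.45885).
Jacobian J = [[-4·x·y + 2·y^2, -2·x^2 + 4·x·y + 2·y], [4·x + 2·y^2 + 2·cos(x), 4·x·y + 10·y + 4]].
At the point, J = [[0.000, -0.500], [1.75517, -4.000]] (det J = 0.87758).
Solving J·Δ = −F gives Δ = (3.110, 1.000).

(3.110, 1.000)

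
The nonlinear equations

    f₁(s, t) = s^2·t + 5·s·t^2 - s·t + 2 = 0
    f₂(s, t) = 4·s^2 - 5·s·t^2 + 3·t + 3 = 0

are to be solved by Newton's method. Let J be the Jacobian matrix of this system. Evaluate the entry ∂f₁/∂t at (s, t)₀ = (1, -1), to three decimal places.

-10.000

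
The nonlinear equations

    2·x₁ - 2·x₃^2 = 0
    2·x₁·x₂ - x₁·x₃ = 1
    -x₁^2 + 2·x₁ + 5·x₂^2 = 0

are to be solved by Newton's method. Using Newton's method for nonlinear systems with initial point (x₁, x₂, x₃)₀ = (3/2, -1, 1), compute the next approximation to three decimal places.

(0.475, -0.323, 0.738)

At (3/2, -1, 1): F = (1.000, -5.500, 5.750).
Jacobian J = [[2, 0, -4·x₃], [2·x₂ - x₃, 2·x₁, -x₁], [-2·x₁ + 2, 10·x₂, 0]].
At the point, J = [[2.000, 0.000, -4.000], [-3.000, 3.000, -1.500], [-1.000, -10.000, 0.000]] (det J = -162.000).
Solving J·Δ = −F gives Δ = (-1.025, 0.677, -0.262).
Then the next iterate is (x₁, x₂, x₃)₁ = (0.475, -0.323, 0.738).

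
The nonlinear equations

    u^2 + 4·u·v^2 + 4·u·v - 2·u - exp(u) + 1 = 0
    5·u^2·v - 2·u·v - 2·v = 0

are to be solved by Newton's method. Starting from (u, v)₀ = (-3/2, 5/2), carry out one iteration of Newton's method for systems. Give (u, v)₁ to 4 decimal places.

At (-3/2, 5/2): F = (-46.473130, 30.6250).
Jacobian J = [[2·u + 4·v^2 + 4·v - exp(u) - 2, 8·u·v + 4·u], [10·u·v - 2·v, 5·u^2 - 2·u - 2]].
At the point, J = [[29.776870, -36.0000], [-42.5000, 12.2500]] (det J = -1165.233344).
Solving J·Δ = −F gives Δ = (0.4576, -0.9124).
Then the next iterate is (u, v)₁ = (-1.0424, 1.5876).

(-1.0424, 1.5876)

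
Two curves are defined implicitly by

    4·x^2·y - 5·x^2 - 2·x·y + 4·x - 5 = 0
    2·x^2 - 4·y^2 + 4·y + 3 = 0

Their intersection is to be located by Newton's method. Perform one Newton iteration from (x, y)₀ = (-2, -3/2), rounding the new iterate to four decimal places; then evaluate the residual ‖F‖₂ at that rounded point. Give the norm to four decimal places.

At (-2, -3/2): F = (-63.0000, -4.0000).
Jacobian J = [[8·x·y - 10·x - 2·y + 4, 4·x^2 - 2·x], [4·x, -8·y + 4]].
At the point, J = [[51.0000, 20.0000], [-8.0000, 16.0000]] (det J = 976.0000).
Solving J·Δ = −F gives Δ = (0.9508, 0.7254).
Then the next iterate is (x, y)₁ = (-1.0492, -0.7746).
Re-evaluating at (-1.0492, -0.7746): F = (-19.737107, -0.296779), so ‖F‖₂ = 19.7393.

19.7393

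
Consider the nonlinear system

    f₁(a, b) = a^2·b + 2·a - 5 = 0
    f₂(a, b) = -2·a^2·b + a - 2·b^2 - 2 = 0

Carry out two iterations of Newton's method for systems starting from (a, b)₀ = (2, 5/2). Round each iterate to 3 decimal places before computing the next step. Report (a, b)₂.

(2.047, -0.003)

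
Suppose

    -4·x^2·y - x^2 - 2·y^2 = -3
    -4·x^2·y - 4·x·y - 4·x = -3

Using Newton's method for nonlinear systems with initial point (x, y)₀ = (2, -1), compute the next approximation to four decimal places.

At (2, -1): F = (13.0000, 19.0000).
Jacobian J = [[-8·x·y - 2·x, -4·x^2 - 4·y], [-8·x·y - 4·y - 4, -4·x^2 - 4·x]].
At the point, J = [[12.0000, -12.0000], [16.0000, -24.0000]] (det J = -96.0000).
Solving J·Δ = −F gives Δ = (-0.8750, 0.2083).
Then the next iterate is (x, y)₁ = (1.1250, -0.7917).

(1.1250, -0.7917)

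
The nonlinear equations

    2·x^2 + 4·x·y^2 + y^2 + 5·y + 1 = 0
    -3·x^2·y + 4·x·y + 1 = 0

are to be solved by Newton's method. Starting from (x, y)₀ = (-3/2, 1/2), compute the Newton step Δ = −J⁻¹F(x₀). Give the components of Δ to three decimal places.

(1.350, 0.267)

At (-3/2, 1/2): F = (6.750, -5.375).
Jacobian J = [[4·x + 4·y^2, 8·x·y + 2·y + 5], [-6·x·y + 4·y, -3·x^2 + 4·x]].
At the point, J = [[-5.000, 0.000], [6.500, -12.750]] (det J = 63.750).
Solving J·Δ = −F gives Δ = (1.350, 0.267).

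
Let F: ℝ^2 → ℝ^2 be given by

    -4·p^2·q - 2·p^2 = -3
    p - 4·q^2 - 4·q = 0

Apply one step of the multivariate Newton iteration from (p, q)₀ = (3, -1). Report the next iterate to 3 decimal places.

(0.714, -1.179)

At (3, -1): F = (21.000, 3.000).
Jacobian J = [[-8·p·q - 4·p, -4·p^2], [1, -8·q - 4]].
At the point, J = [[12.000, -36.000], [1.000, 4.000]] (det J = 84.000).
Solving J·Δ = −F gives Δ = (-2.286, -0.179).
Then the next iterate is (p, q)₁ = (0.714, -1.179).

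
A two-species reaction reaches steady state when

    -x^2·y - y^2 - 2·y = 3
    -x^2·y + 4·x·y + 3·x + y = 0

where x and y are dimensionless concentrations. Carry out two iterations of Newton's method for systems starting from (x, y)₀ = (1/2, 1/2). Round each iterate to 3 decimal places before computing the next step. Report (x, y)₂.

At (1/2, 1/2): F = (-4.375, 2.875).
Jacobian J = [[-2·x·y, -x^2 - 2·y - 2], [-2·x·y + 4·y + 3, -x^2 + 4·x + 1]].
At the point, J = [[-0.500, -3.250], [4.500, 2.750]] (det J = 13.250).
Solving J·Δ = −F gives Δ = (0.203, -1.377).
Then the next iterate is (x, y)₁ = (0.703, -0.877).
Round to (0.703, -0.877) and repeat: F = (-1.58171, -0.80070), J = [[1.23306, -0.74021], [0.72506, 3.31779]].
Δ = (1.262, -0.034), so (x, y)₂ = (1.965, -0.911).

(1.965, -0.911)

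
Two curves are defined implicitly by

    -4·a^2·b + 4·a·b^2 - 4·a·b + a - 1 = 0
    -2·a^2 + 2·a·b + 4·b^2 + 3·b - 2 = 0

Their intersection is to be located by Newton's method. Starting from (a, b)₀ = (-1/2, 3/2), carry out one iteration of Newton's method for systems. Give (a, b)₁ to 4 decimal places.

At (-1/2, 3/2): F = (-4.5000, 9.5000).
Jacobian J = [[-8·a·b + 4·b^2 - 4·b + 1, -4·a^2 + 8·a·b - 4·a], [-4·a + 2·b, 2·a + 8·b + 3]].
At the point, J = [[10.0000, -5.0000], [5.0000, 14.0000]] (det J = 165.0000).
Solving J·Δ = −F gives Δ = (0.0939, -0.7121).
Then the next iterate is (a, b)₁ = (-0.4061, 0.7879).

(-0.4061, 0.7879)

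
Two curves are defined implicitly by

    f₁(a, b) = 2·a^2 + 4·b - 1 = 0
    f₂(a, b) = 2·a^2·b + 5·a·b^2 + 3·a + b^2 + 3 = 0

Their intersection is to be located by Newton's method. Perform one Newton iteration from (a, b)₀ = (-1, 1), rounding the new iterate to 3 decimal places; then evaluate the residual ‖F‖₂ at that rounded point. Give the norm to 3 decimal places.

85.843

At (-1, 1): F = (5.000, -2.000).
Jacobian J = [[4·a, 4], [4·a·b + 5·b^2 + 3, 2·a^2 + 10·a·b + 2·b]].
At the point, J = [[-4.000, 4.000], [4.000, -6.000]] (det J = 8.000).
Solving J·Δ = −F gives Δ = (2.750, 1.500).
Then the next iterate is (a, b)₁ = (1.750, 2.500).
Re-evaluating at (1.750, 2.500): F = (15.125, 84.500), so ‖F‖₂ = 85.843.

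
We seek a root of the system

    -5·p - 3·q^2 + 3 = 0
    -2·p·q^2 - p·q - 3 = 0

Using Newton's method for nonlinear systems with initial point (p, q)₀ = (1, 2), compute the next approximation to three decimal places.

At (1, 2): F = (-14.000, -13.000).
Jacobian J = [[-5, -6·q], [-2·q^2 - q, -4·p·q - p]].
At the point, J = [[-5.000, -12.000], [-10.000, -9.000]] (det J = -75.000).
Solving J·Δ = −F gives Δ = (-0.400, -1.000).
Then the next iterate is (p, q)₁ = (0.600, 1.000).

(0.600, 1.000)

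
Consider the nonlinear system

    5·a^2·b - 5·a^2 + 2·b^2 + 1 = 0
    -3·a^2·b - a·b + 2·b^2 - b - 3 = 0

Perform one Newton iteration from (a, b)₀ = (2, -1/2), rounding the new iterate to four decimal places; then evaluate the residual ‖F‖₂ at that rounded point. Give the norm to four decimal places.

At (2, -1/2): F = (-28.5000, 5.0000).
Jacobian J = [[10·a·b - 10·a, 5·a^2 + 4·b], [-6·a·b - b, -3·a^2 - a + 4·b - 1]].
At the point, J = [[-30.0000, 18.0000], [6.5000, -17.0000]] (det J = 393.0000).
Solving J·Δ = −F gives Δ = (-1.0038, -0.0897).
Then the next iterate is (a, b)₁ = (0.9962, -0.5897).
Re-evaluating at (0.9962, -0.5897): F = (-6.192714, 0.628332), so ‖F‖₂ = 6.2245.

6.2245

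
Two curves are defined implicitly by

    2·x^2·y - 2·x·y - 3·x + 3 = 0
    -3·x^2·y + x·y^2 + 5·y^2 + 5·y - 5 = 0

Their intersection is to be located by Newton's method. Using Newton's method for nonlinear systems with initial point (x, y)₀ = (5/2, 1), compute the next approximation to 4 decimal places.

At (5/2, 1): F = (3.0000, -11.2500).
Jacobian J = [[4·x·y - 2·y - 3, 2·x^2 - 2·x], [-6·x·y + y^2, -3·x^2 + 2·x·y + 10·y + 5]].
At the point, J = [[5.0000, 7.5000], [-14.0000, 1.2500]] (det J = 111.2500).
Solving J·Δ = −F gives Δ = (-0.7921, 0.1281).
Then the next iterate is (x, y)₁ = (1.7079, 1.1281).

(1.7079, 1.1281)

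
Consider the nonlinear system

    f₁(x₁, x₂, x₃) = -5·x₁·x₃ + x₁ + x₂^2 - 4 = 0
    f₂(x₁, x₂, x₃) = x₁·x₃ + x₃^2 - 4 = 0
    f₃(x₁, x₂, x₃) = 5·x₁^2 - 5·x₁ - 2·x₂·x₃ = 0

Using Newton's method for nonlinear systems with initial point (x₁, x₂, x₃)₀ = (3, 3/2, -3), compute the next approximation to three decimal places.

At (3, 3/2, -3): F = (46.250, -4.000, 39.000).
Jacobian J = [[-5·x₃ + 1, 2·x₂, -5·x₁], [x₃, 0, x₁ + 2·x₃], [10·x₁ - 5, -2·x₃, -2·x₂]].
At the point, J = [[16.000, 3.000, -15.000], [-3.000, 0.000, -3.000], [25.000, 6.000, -3.000]] (det J = 306.000).
Solving J·Δ = −F gives Δ = (-2.632, 5.118, 1.299).
Then the next iterate is (x₁, x₂, x₃)₁ = (0.368, 6.618, -1.701).

(0.368, 6.618, -1.701)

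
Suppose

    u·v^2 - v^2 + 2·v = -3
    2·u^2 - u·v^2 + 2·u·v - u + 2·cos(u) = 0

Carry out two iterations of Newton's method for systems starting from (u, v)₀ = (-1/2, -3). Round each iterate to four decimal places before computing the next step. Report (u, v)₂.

At (-1/2, -3): F = (-16.5000, 10.255165).
Jacobian J = [[v^2, 2·u·v - 2·v + 2], [4·u - v^2 + 2·v - 2·sin(u) - 1, -2·u·v + 2·u]].
At the point, J = [[9.0000, 11.0000], [-17.041149, -4.0000]] (det J = 151.452638).
Solving J·Δ = −F gives Δ = (0.3091, 1.2471).
Then the next iterate is (u, v)₁ = (-0.1909, -1.7529).
Round to (-0.1909, -1.7529) and repeat: F = (-4.165029, 3.483281), J = [[3.072658, 6.175057], [-7.962573, -1.051057]].
Δ = (0.3729, 0.4889), so (u, v)₂ = (0.1820, -1.2640).

(0.1820, -1.2640)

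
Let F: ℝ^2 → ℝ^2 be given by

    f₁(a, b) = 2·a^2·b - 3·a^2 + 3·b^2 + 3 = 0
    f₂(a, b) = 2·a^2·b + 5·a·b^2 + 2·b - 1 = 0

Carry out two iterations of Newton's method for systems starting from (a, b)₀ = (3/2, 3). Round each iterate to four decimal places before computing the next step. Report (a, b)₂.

At (3/2, 3): F = (36.7500, 86.0000).
Jacobian J = [[4·a·b - 6·a, 2·a^2 + 6·b], [4·a·b + 5·b^2, 2·a^2 + 10·a·b + 2]].
At the point, J = [[9.0000, 22.5000], [63.0000, 51.5000]] (det J = -954.0000).
Solving J·Δ = −F gives Δ = (-0.0444, -1.6156).
Then the next iterate is (a, b)₁ = (1.4556, 1.3844).
Round to (1.4556, 1.3844) and repeat: F = (8.259830, 21.584002), J = [[-0.673069, 12.543943], [17.643347, 26.388869]].
Δ = (-0.2208, -0.6703), so (a, b)₂ = (1.2348, 0.7141).

(1.2348, 0.7141)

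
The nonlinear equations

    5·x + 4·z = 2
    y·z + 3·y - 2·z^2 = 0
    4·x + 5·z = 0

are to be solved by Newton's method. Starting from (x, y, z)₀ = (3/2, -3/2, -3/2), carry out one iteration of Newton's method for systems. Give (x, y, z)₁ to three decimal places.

(1.111, 1.167, -0.889)

At (3/2, -3/2, -3/2): F = (-0.500, -6.750, -1.500).
Jacobian J = [[5, 0, 4], [0, z + 3, y - 4·z], [4, 0, 5]].
At the point, J = [[5.000, 0.000, 4.000], [0.000, 1.500, 4.500], [4.000, 0.000, 5.000]] (det J = 13.500).
Solving J·Δ = −F gives Δ = (-0.389, 2.667, 0.611).
Then the next iterate is (x, y, z)₁ = (1.111, 1.167, -0.889).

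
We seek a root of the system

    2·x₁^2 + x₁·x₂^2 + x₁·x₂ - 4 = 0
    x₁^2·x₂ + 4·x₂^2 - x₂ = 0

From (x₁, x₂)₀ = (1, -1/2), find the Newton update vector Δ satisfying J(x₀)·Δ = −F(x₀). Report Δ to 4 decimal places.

(0.6000, 0.1000)

At (1, -1/2): F = (-2.2500, 1.0000).
Jacobian J = [[4·x₁ + x₂^2 + x₂, 2·x₁·x₂ + x₁], [2·x₁·x₂, x₁^2 + 8·x₂ - 1]].
At the point, J = [[3.7500, 0.0000], [-1.0000, -4.0000]] (det J = -15.0000).
Solving J·Δ = −F gives Δ = (0.6000, 0.1000).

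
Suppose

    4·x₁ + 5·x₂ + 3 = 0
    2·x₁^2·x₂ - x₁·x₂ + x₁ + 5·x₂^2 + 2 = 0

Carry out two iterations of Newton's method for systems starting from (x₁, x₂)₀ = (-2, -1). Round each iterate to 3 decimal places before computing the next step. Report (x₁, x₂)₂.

(-1.039, 0.231)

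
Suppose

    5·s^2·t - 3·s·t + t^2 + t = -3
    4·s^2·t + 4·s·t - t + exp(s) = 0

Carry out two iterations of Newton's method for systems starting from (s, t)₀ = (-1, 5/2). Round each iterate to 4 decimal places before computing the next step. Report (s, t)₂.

At (-1, 5/2): F = (31.7500, -2.132121).
Jacobian J = [[10·s·t - 3·t, 5·s^2 - 3·s + 2·t + 1], [8·s·t + 4·t + exp(s), 4·s^2 + 4·s - 1]].
At the point, J = [[-32.5000, 14.0000], [-9.632121, -1.0000]] (det J = 167.349688).
Solving J·Δ = −F gives Δ = (0.0114, -2.2415).
Then the next iterate is (s, t)₁ = (-0.9886, 0.2585).
Round to (-0.9886, 0.2585) and repeat: F = (5.355181, 0.101944), J = [[-3.331031, 9.369450], [-0.638328, -1.045080]].
Δ = (0.6924, -0.3254), so (s, t)₂ = (-0.2962, -0.0669).

(-0.2962, -0.0669)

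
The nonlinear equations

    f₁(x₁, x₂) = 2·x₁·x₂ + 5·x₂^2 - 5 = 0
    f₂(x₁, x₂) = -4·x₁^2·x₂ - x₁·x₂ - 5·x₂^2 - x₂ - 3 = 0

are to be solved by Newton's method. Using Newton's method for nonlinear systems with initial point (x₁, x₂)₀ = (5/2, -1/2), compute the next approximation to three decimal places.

(-3.750, -2.867)

At (5/2, -1/2): F = (-6.250, 10.000).
Jacobian J = [[2·x₂, 2·x₁ + 10·x₂], [-8·x₁·x₂ - x₂, -4·x₁^2 - x₁ - 10·x₂ - 1]].
At the point, J = [[-1.000, 0.000], [10.500, -23.500]] (det J = 23.500).
Solving J·Δ = −F gives Δ = (-6.250, -2.367).
Then the next iterate is (x₁, x₂)₁ = (-3.750, -2.867).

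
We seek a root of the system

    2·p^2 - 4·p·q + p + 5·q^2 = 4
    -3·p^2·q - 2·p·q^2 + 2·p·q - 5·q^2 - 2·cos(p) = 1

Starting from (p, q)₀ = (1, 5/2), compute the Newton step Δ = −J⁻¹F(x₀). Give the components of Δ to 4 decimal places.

At (1, 5/2): F = (20.2500, -48.330605).
Jacobian J = [[4·p - 4·q + 1, -4·p + 10·q], [-6·p·q - 2·q^2 + 2·q + 2·sin(p), -3·p^2 - 4·p·q + 2·p - 10·q]].
At the point, J = [[-5.0000, 21.0000], [-20.817058, -36.0000]] (det J = 617.158219).
Solving J·Δ = −F gives Δ = (-0.4633, -1.0746).

(-0.4633, -1.0746)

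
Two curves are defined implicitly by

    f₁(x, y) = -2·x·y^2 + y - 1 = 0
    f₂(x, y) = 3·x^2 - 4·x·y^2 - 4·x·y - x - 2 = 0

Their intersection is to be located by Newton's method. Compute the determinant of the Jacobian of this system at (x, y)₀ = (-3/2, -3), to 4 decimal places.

-38.0000

J = [[-2·y^2, -4·x·y + 1], [6·x - 4·y^2 - 4·y - 1, -8·x·y - 4·x]].
At the point, J = [[-18.0000, -17.0000], [-34.0000, -30.0000]].
det J = -38.0000.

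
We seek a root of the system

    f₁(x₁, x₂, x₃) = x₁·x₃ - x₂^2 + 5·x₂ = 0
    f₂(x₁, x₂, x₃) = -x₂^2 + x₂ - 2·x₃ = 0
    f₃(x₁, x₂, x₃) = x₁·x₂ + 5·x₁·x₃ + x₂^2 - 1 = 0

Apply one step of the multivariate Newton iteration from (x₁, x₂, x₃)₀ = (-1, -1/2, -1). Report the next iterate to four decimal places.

(-1.2464, -0.0743, 0.0507)

At (-1, -1/2, -1): F = (-1.7500, 1.2500, 4.7500).
Jacobian J = [[x₃, -2·x₂ + 5, x₁], [0, -2·x₂ + 1, -2], [x₂ + 5·x₃, x₁ + 2·x₂, 5·x₁]].
At the point, J = [[-1.0000, 6.0000, -1.0000], [0.0000, 2.0000, -2.0000], [-5.5000, -2.0000, -5.0000]] (det J = 69.0000).
Solving J·Δ = −F gives Δ = (-0.2464, 0.4257, 1.0507).
Then the next iterate is (x₁, x₂, x₃)₁ = (-1.2464, -0.0743, 0.0507).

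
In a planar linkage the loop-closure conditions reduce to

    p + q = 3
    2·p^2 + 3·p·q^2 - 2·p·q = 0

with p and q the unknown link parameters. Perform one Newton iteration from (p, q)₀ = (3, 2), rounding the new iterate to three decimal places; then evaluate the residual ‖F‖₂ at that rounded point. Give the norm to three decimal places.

10.224

At (3, 2): F = (2.000, 42.000).
Jacobian J = [[1, 1], [4·p + 3·q^2 - 2·q, 6·p·q - 2·p]].
At the point, J = [[1.000, 1.000], [20.000, 30.000]] (det J = 10.000).
Solving J·Δ = −F gives Δ = (-1.800, -0.200).
Then the next iterate is (p, q)₁ = (1.200, 1.800).
Re-evaluating at (1.200, 1.800): F = (0.000, 10.224), so ‖F‖₂ = 10.224.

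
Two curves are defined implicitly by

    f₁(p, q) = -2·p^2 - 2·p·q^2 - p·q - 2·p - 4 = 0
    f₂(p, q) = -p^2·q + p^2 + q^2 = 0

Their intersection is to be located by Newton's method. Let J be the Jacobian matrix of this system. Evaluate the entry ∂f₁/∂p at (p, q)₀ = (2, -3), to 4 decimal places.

-25.0000

∂f₁/∂p = -4·p - 2·q^2 - q - 2.
At (2, -3) this is -25.0000.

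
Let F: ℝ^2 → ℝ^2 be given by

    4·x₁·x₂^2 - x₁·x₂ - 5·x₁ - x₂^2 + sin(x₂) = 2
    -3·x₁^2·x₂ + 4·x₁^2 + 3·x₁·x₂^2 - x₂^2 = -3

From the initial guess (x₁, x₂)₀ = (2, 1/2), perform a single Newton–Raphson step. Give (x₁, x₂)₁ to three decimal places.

At (2, 1/2): F = (-10.77057, 14.250).
Jacobian J = [[4·x₂^2 - x₂ - 5, 8·x₁·x₂ - x₁ - 2·x₂ + cos(x₂)], [-6·x₁·x₂ + 8·x₁ + 3·x₂^2, -3·x₁^2 + 6·x₁·x₂ - 2·x₂]].
At the point, J = [[-4.500, 5.87758], [10.750, -7.000]] (det J = -31.68401).
Solving J·Δ = −F gives Δ = (-0.264, 1.630).
Then the next iterate is (x₁, x₂)₁ = (1.736, 2.130).

(1.736, 2.130)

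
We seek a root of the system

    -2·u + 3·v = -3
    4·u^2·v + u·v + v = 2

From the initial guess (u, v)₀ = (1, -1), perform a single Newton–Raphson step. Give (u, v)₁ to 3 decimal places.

(0.200, -0.867)

At (1, -1): F = (-2.000, -8.000).
Jacobian J = [[-2, 3], [8·u·v + v, 4·u^2 + u + 1]].
At the point, J = [[-2.000, 3.000], [-9.000, 6.000]] (det J = 15.000).
Solving J·Δ = −F gives Δ = (-0.800, 0.133).
Then the next iterate is (u, v)₁ = (0.200, -0.867).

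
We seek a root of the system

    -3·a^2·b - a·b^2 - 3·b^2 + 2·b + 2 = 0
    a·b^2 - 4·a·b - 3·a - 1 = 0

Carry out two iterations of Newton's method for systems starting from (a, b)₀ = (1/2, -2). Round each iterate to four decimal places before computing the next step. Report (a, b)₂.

At (1/2, -2): F = (-14.5000, 3.5000).
Jacobian J = [[-6·a·b - b^2, -3·a^2 - 2·a·b - 6·b + 2], [b^2 - 4·b - 3, 2·a·b - 4·a]].
At the point, J = [[2.0000, 15.2500], [9.0000, -4.0000]] (det J = -145.2500).
Solving J·Δ = −F gives Δ = (0.0318, 0.9466).
Then the next iterate is (a, b)₁ = (0.5318, -1.0534).
Round to (0.5318, -1.0534) and repeat: F = (-3.132127, 0.235505), J = [[2.251537, 8.592363], [2.323252, -3.247596]].
Δ = (0.2988, 0.2862), so (a, b)₂ = (0.8306, -0.7672).

(0.8306, -0.7672)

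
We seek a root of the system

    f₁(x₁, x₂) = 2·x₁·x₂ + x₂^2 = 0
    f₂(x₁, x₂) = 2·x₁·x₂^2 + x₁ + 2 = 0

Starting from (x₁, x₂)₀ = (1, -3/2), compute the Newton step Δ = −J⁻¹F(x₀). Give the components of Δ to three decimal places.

At (1, -3/2): F = (-0.750, 7.500).
Jacobian J = [[2·x₂, 2·x₁ + 2·x₂], [2·x₂^2 + 1, 4·x₁·x₂]].
At the point, J = [[-3.000, -1.000], [5.500, -6.000]] (det J = 23.500).
Solving J·Δ = −F gives Δ = (-0.511, 0.782).

(-0.511, 0.782)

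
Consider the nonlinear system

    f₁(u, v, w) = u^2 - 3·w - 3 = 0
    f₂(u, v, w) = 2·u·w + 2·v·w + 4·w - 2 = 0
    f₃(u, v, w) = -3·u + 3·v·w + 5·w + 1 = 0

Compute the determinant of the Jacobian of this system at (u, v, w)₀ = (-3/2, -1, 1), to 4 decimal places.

J = [[2·u, 0, -3], [2·w, 2·w, 2·u + 2·v + 4], [-3, 3·w, 3·v + 5]].
At the point, J = [[-3.0000, 0.0000, -3.0000], [2.0000, 2.0000, -1.0000], [-3.0000, 3.0000, 2.0000]].
det J = -57.0000.

-57.0000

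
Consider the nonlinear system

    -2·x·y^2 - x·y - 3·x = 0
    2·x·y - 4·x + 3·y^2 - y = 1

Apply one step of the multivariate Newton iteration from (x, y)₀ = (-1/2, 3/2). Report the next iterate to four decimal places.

At (-1/2, 3/2): F = (4.5000, 4.7500).
Jacobian J = [[-2·y^2 - y - 3, -4·x·y - x], [2·y - 4, 2·x + 6·y - 1]].
At the point, J = [[-9.0000, 3.5000], [-1.0000, 7.0000]] (det J = -59.5000).
Solving J·Δ = −F gives Δ = (0.2500, -0.6429).
Then the next iterate is (x, y)₁ = (-0.2500, 0.8571).

(-0.2500, 0.8571)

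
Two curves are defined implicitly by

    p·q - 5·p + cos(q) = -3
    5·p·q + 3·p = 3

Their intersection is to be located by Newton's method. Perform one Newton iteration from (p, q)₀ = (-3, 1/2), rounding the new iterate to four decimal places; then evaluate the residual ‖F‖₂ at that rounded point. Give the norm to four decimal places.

1.7457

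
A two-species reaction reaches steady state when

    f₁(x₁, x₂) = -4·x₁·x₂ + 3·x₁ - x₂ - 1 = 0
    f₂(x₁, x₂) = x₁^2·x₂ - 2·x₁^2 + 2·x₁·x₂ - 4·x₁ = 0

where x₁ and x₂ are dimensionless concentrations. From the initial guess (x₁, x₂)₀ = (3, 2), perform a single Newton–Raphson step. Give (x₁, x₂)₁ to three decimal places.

(-0.600, 2.000)

At (3, 2): F = (-18.000, 0.000).
Jacobian J = [[-4·x₂ + 3, -4·x₁ - 1], [2·x₁·x₂ - 4·x₁ + 2·x₂ - 4, x₁^2 + 2·x₁]].
At the point, J = [[-5.000, -13.000], [0.000, 15.000]] (det J = -75.000).
Solving J·Δ = −F gives Δ = (-3.600, 0.000).
Then the next iterate is (x₁, x₂)₁ = (-0.600, 2.000).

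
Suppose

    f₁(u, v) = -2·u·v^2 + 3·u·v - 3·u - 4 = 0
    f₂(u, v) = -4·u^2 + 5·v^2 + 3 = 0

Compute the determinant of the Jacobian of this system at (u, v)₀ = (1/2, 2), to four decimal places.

J = [[-2·v^2 + 3·v - 3, -4·u·v + 3·u], [-8·u, 10·v]].
At the point, J = [[-5.0000, -2.5000], [-4.0000, 20.0000]].
det J = -110.0000.

-110.0000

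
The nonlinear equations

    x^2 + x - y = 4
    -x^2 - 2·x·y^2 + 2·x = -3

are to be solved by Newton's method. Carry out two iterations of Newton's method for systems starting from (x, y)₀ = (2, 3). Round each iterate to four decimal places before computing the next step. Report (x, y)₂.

(1.8250, 1.1436)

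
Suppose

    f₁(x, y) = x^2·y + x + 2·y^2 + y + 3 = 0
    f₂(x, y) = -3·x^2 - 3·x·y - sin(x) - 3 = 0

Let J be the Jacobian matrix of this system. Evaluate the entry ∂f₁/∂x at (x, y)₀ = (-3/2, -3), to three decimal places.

∂f₁/∂x = 2·x·y + 1.
At (-3/2, -3) this is 10.000.

10.000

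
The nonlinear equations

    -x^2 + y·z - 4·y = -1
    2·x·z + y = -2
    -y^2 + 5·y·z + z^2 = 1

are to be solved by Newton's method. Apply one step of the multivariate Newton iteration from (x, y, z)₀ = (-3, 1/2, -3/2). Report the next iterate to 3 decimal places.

At (-3, 1/2, -3/2): F = (-10.750, 11.500, -2.750).
Jacobian J = [[-2·x, z - 4, y], [2·z, 1, 2·x], [0, -2·y + 5·z, 5·y + 2·z]].
At the point, J = [[6.000, -5.500, 0.500], [-3.000, 1.000, -6.000], [0.000, -8.500, -0.500]] (det J = -288.000).
Solving J·Δ = −F gives Δ = (1.332, -0.393, 1.185).
Then the next iterate is (x, y, z)₁ = (-1.668, 0.107, -0.315).

(-1.668, 0.107, -0.315)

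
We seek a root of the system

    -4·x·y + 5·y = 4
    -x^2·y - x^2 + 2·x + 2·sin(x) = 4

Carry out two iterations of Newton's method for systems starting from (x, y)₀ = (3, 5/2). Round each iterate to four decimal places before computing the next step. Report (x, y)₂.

At (3, 5/2): F = (-21.5000, -29.217760).
Jacobian J = [[-4·y, -4·x + 5], [-2·x·y - 2·x + 2·cos(x) + 2, -x^2]].
At the point, J = [[-10.0000, -7.0000], [-20.979985, -9.0000]] (det J = -56.859895).
Solving J·Δ = −F gives Δ = (-0.1939, -2.7944).
Then the next iterate is (x, y)₁ = (2.8061, -0.2944).
Round to (2.8061, -0.2944) and repeat: F = (-2.167537, -3.285365), J = [[1.1776, -6.2244], [-3.848465, -7.874197]].
Δ = (-0.1018, -0.3675), so (x, y)₂ = (2.7043, -0.6619).

(2.7043, -0.6619)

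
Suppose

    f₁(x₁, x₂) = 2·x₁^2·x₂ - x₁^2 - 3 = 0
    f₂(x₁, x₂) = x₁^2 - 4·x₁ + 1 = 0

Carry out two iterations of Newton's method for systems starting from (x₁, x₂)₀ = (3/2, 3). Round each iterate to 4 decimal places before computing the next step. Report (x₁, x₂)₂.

(-0.0865, 19.7651)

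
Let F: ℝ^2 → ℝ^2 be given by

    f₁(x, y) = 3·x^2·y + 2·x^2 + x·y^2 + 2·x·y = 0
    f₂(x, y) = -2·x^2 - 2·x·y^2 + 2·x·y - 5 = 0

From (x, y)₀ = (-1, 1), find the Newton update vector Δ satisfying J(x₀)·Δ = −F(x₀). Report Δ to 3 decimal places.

(-0.300, 4.100)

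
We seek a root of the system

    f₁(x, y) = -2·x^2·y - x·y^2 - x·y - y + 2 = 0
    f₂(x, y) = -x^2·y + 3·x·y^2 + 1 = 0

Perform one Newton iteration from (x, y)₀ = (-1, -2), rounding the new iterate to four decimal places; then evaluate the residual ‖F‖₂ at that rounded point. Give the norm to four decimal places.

At (-1, -2): F = (10.0000, -9.0000).
Jacobian J = [[-4·x·y - y^2 - y, -2·x^2 - 2·x·y - x - 1], [-2·x·y + 3·y^2, -x^2 + 6·x·y]].
At the point, J = [[-10.0000, -6.0000], [8.0000, 11.0000]] (det J = -62.0000).
Solving J·Δ = −F gives Δ = (0.9032, 0.1613).
Then the next iterate is (x, y)₁ = (-0.0968, -1.8387).
Re-evaluating at (-0.0968, -1.8387): F = (4.022435, 0.035440), so ‖F‖₂ = 4.0226.

4.0226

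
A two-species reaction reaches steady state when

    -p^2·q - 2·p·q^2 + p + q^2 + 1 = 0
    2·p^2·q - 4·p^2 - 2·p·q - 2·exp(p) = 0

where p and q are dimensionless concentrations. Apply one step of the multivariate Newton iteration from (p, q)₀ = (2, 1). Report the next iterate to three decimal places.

At (2, 1): F = (-4.000, -26.77811).
Jacobian J = [[-2·p·q - 2·q^2 + 1, -p^2 - 4·p·q + 2·q], [4·p·q - 8·p - 2·q - 2·exp(p), 2·p^2 - 2·p]].
At the point, J = [[-5.000, -10.000], [-24.77811, 4.000]] (det J = -267.78112).
Solving J·Δ = −F gives Δ = (-1.060, 0.130).
Then the next iterate is (p, q)₁ = (0.940, 1.130).

(0.940, 1.130)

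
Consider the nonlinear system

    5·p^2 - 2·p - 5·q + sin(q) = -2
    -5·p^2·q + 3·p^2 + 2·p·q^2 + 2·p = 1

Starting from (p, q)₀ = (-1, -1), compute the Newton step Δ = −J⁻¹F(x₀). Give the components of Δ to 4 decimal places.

(0.0053, 2.9362)

At (-1, -1): F = (13.158529, 3.0000).
Jacobian J = [[10·p - 2, cos(q) - 5], [-10·p·q + 6·p + 2·q^2 + 2, -5·p^2 + 4·p·q]].
At the point, J = [[-12.0000, -4.459698], [-12.0000, -1.0000]] (det J = -41.516372).
Solving J·Δ = −F gives Δ = (0.0053, 2.9362).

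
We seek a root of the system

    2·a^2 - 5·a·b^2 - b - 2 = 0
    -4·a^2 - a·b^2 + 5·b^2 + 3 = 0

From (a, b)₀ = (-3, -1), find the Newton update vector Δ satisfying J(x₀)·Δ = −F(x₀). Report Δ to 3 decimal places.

(1.307, 0.316)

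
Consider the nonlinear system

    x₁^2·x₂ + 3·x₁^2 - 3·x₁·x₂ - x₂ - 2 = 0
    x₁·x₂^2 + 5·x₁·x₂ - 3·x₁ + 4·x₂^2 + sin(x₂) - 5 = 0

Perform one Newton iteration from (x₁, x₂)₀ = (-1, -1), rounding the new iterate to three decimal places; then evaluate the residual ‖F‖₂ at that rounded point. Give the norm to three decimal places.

1.054

At (-1, -1): F = (-2.000, 5.15853).
Jacobian J = [[2·x₁·x₂ + 6·x₁ - 3·x₂, x₁^2 - 3·x₁ - 1], [x₂^2 + 5·x₂ - 3, 2·x₁·x₂ + 5·x₁ + 8·x₂ + cos(x₂)]].
At the point, J = [[-1.000, 3.000], [-7.000, -10.45970]] (det J = 31.45970).
Solving J·Δ = −F gives Δ = (-0.173, 0.609).
Then the next iterate is (x₁, x₂)₁ = (-1.173, -0.391).
Re-evaluating at (-1.173, -0.391): F = (0.60487, 0.86330), so ‖F‖₂ = 1.054.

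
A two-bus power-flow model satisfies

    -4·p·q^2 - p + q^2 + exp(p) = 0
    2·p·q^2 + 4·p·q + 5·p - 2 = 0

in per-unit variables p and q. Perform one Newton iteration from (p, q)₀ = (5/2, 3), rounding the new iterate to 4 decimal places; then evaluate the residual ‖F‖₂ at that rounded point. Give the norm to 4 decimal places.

At (5/2, 3): F = (-71.317506, 85.5000).
Jacobian J = [[-4·q^2 + exp(p) - 1, -8·p·q + 2·q], [2·q^2 + 4·q + 5, 4·p·q + 4·p]].
At the point, J = [[-24.817506, -54.0000], [35.0000, 40.0000]] (det J = 897.299758).
Solving J·Δ = −F gives Δ = (-1.9662, -0.4170).
Then the next iterate is (p, q)₁ = (0.5338, 2.5830).
Re-evaluating at (0.5338, 2.5830): F = (-6.402328, 13.307130), so ‖F‖₂ = 14.7672.

14.7672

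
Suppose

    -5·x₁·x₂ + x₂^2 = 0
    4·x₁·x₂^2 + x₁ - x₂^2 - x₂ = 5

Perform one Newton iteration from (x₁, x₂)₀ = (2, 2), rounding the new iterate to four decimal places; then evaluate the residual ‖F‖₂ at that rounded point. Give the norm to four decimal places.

7.3527

At (2, 2): F = (-16.0000, 23.0000).
Jacobian J = [[-5·x₂, -5·x₁ + 2·x₂], [4·x₂^2 + 1, 8·x₁·x₂ - 2·x₂ - 1]].
At the point, J = [[-10.0000, -6.0000], [17.0000, 27.0000]] (det J = -168.0000).
Solving J·Δ = −F gives Δ = (-1.7500, 0.2500).
Then the next iterate is (x₁, x₂)₁ = (0.2500, 2.2500).
Re-evaluating at (0.2500, 2.2500): F = (2.2500, -7.0000), so ‖F‖₂ = 7.3527.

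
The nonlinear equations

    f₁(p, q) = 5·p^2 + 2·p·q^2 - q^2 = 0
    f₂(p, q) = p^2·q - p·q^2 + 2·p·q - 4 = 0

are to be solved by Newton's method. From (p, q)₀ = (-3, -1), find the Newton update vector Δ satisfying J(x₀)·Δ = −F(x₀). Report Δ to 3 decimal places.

At (-3, -1): F = (38.000, -4.000).
Jacobian J = [[10·p + 2·q^2, 4·p·q - 2·q], [2·p·q - q^2 + 2·q, p^2 - 2·p·q + 2·p]].
At the point, J = [[-28.000, 14.000], [3.000, -3.000]] (det J = 42.000).
Solving J·Δ = −F gives Δ = (1.381, 0.048).

(1.381, 0.048)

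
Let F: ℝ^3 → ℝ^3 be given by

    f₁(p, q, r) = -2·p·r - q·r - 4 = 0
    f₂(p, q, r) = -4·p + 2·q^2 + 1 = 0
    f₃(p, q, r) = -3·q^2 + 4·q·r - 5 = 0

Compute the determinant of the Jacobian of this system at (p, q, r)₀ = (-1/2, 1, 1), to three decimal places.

J = [[-2·r, -r, -2·p - q], [-4, 4·q, 0], [0, -6·q + 4·r, 4·q]].
At the point, J = [[-2.000, -1.000, 0.000], [-4.000, 4.000, 0.000], [0.000, -2.000, 4.000]].
det J = -48.000.

-48.000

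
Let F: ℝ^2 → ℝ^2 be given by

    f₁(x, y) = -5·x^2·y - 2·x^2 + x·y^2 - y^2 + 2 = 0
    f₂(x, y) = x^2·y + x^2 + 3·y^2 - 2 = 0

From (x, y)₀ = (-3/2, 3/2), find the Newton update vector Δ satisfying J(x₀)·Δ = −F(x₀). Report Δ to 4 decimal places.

(0.4224, -0.6406)

At (-3/2, 3/2): F = (-25.0000, 10.3750).
Jacobian J = [[-10·x·y - 4·x + y^2, -5·x^2 + 2·x·y - 2·y], [2·x·y + 2·x, x^2 + 6·y]].
At the point, J = [[30.7500, -18.7500], [-7.5000, 11.2500]] (det J = 205.3125).
Solving J·Δ = −F gives Δ = (0.4224, -0.6406).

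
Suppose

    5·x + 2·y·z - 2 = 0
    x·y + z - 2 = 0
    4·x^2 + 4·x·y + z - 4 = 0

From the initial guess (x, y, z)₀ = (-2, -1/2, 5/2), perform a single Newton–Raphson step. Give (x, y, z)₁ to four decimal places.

At (-2, -1/2, 5/2): F = (-14.5000, 1.5000, 18.5000).
Jacobian J = [[5, 2·z, 2·y], [y, x, 1], [8·x + 4·y, 4·x, 1]].
At the point, J = [[5.0000, 5.0000, -1.0000], [-0.5000, -2.0000, 1.0000], [-18.0000, -8.0000, 1.0000]] (det J = -25.5000).
Solving J·Δ = −F gives Δ = (-1.0588, 5.9216, 9.8137).
Then the next iterate is (x, y, z)₁ = (-3.0588, 5.4216, 12.3137).

(-3.0588, 5.4216, 12.3137)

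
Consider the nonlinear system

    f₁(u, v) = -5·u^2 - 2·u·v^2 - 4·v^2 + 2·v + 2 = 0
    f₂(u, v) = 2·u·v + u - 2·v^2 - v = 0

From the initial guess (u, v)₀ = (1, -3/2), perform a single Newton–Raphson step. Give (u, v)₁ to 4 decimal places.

At (1, -3/2): F = (-19.5000, -5.0000).
Jacobian J = [[-10·u - 2·v^2, -4·u·v - 8·v + 2], [2·v + 1, 2·u - 4·v - 1]].
At the point, J = [[-14.5000, 20.0000], [-2.0000, 7.0000]] (det J = -61.5000).
Solving J·Δ = −F gives Δ = (-0.5935, 0.5447).
Then the next iterate is (u, v)₁ = (0.4065, -0.9553).

(0.4065, -0.9553)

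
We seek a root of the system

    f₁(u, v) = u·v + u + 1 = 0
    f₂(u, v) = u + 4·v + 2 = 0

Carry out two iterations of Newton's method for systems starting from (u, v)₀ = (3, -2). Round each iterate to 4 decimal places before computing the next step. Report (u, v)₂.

At (3, -2): F = (-2.0000, -3.0000).
Jacobian J = [[v + 1, u], [1, 4]].
At the point, J = [[-1.0000, 3.0000], [1.0000, 4.0000]] (det J = -7.0000).
Solving J·Δ = −F gives Δ = (0.1429, 0.7143).
Then the next iterate is (u, v)₁ = (3.1429, -1.2857).
Round to (3.1429, -1.2857) and repeat: F = (0.102073, 0.0001), J = [[-0.2857, 3.1429], [1.0000, 4.0000]].
Δ = (0.0952, -0.0238), so (u, v)₂ = (3.2381, -1.3095).

(3.2381, -1.3095)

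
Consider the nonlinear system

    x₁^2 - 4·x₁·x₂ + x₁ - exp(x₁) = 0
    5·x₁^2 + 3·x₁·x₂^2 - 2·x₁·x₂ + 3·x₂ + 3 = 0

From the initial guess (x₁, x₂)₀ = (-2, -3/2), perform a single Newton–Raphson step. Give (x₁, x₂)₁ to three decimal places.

(-0.403, -0.805)

At (-2, -3/2): F = (-10.13534, -1.000).
Jacobian J = [[2·x₁ - 4·x₂ - exp(x₁) + 1, -4·x₁], [10·x₁ + 3·x₂^2 - 2·x₂, 6·x₁·x₂ - 2·x₁ + 3]].
At the point, J = [[2.86466, 8.000], [-10.250, 25.000]] (det J = 153.61662).
Solving J·Δ = −F gives Δ = (1.597, 0.695).
Then the next iterate is (x₁, x₂)₁ = (-0.403, -0.805).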